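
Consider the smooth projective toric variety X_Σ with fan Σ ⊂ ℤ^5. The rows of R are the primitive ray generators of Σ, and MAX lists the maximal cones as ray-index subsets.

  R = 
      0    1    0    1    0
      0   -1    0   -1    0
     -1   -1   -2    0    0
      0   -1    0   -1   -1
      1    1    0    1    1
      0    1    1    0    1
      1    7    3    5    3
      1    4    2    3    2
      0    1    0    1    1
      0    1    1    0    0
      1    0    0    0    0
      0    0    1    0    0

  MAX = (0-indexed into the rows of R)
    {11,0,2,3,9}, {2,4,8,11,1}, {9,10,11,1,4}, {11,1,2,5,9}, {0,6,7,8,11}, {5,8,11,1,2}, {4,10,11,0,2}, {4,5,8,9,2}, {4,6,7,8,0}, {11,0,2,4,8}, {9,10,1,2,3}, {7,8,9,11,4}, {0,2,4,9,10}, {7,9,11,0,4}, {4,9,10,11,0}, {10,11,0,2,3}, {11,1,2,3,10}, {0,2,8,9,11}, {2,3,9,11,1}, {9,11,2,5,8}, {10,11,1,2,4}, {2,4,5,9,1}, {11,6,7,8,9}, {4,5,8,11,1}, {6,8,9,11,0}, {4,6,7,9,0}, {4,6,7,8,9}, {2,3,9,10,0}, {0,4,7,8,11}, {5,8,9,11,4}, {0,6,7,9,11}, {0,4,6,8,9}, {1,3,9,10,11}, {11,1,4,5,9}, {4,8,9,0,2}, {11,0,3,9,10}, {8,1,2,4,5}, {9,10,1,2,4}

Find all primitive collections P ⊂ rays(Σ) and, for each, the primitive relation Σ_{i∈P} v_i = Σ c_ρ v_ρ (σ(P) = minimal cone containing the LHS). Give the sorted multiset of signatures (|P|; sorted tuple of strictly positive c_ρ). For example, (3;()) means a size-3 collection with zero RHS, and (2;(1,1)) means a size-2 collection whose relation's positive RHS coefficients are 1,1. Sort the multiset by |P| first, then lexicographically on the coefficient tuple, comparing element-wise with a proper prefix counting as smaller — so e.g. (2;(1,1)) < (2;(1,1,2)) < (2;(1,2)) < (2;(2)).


|primitive collections| = 24. Relations:

  P={0,1}:  v_{0} + v_{1} = 0  →  sig = (2;())
  P={3,8}:  v_{3} + v_{8} = 0  →  sig = (2;())
  P={3,4}:  v_{3} + v_{4} = v_{10}  →  sig = (2;(1))
  P={8,10}:  v_{8} + v_{10} = v_{4}  →  sig = (2;(1))
  P={0,5}:  v_{0} + v_{5} = v_{8} + v_{9}  →  sig = (2;(1,1))
  P={3,5}:  v_{3} + v_{5} = v_{1} + v_{9}  →  sig = (2;(1,1))
  P={1,6}:  v_{1} + v_{6} = v_{7} + v_{8} + v_{9}  →  sig = (2;(1,1,1))
  P={3,6}:  v_{3} + v_{6} = v_{0} + v_{7} + v_{9}  →  sig = (2;(1,1,1))
  P={5,10}:  v_{5} + v_{10} = v_{1} + v_{4} + v_{9}  →  sig = (2;(1,1,1))
  P={1,7}:  v_{1} + v_{7} = v_{4} + v_{8} + v_{9} + v_{11}  →  sig = (2;(1,1,1,1))
  P={3,7}:  v_{3} + v_{7} = v_{0} + v_{4} + v_{9} + v_{11}  →  sig = (2;(1,1,1,1))
  P={6,10}:  v_{6} + v_{10} = v_{0} + v_{4} + v_{7} + v_{9}  →  sig = (2;(1,1,1,1))
  P={7,10}:  v_{7} + v_{10} = v_{0} + 2·v_{4} + v_{9} + v_{11}  →  sig = (2;(1,1,1,2))
  P={5,7}:  v_{5} + v_{7} = v_{4} + 2·v_{8} + 2·v_{9} + v_{11}  →  sig = (2;(1,1,2,2))
  P={2,7}:  v_{2} + v_{7} = v_{0} + 2·v_{8}  →  sig = (2;(1,2))
  P={5,6}:  v_{5} + v_{6} = v_{7} + 2·v_{8} + 2·v_{9}  →  sig = (2;(1,2,2))
  P={2,6}:  v_{2} + v_{6} = 2·v_{0} + 3·v_{8} + v_{9}  →  sig = (2;(1,2,3))
  P={1,8,9}:  v_{1} + v_{8} + v_{9} = v_{5}  →  sig = (3;(1))
  P={4,6,11}:  v_{4} + v_{6} + v_{11} = 2·v_{7}  →  sig = (3;(2))
  P={2,9,10,11}:  v_{2} + v_{9} + v_{10} + v_{11} = 0  →  sig = (4;())
  P={0,7,8,9}:  v_{0} + v_{7} + v_{8} + v_{9} = v_{6}  →  sig = (4;(1))
  P={2,4,9,11}:  v_{2} + v_{4} + v_{9} + v_{11} = v_{8}  →  sig = (4;(1))
  P={2,4,5,11}:  v_{2} + v_{4} + v_{5} + v_{11} = v_{1} + 2·v_{8}  →  sig = (4;(1,2))
  P={0,4,8,9,11}:  v_{0} + v_{4} + v_{8} + v_{9} + v_{11} = v_{7}  →  sig = (5;(1))

so the primitive-relation signature multiset is
[(2;()), (2;()), (2;(1)), (2;(1)), (2;(1,1)), (2;(1,1)), (2;(1,1,1)), (2;(1,1,1)), (2;(1,1,1)), (2;(1,1,1,1)), (2;(1,1,1,1)), (2;(1,1,1,1)), (2;(1,1,1,2)), (2;(1,1,2,2)), (2;(1,2)), (2;(1,2,2)), (2;(1,2,3)), (3;(1)), (3;(2)), (4;()), (4;(1)), (4;(1)), (4;(1,2)), (5;(1))]


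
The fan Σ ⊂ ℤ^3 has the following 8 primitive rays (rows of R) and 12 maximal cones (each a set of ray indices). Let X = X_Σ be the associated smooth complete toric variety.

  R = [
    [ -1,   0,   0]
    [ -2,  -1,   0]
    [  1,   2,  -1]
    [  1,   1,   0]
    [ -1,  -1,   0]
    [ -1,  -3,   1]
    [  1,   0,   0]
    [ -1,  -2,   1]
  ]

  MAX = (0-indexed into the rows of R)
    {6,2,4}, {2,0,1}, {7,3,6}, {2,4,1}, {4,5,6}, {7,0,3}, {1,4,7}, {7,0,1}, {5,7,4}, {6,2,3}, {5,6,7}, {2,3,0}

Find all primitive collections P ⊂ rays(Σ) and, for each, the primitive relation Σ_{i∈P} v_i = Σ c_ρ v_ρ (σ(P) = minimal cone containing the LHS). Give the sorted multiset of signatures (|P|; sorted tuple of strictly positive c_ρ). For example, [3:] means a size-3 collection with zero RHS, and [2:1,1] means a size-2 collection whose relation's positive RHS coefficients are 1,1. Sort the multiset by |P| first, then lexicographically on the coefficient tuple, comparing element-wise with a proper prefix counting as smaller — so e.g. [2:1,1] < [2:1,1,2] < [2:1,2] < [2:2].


11 collections generate NE(X_Σ); each relation:

  {0,6}:  v_{0} + v_{6} = 0  ⇒ sig = [2:]
  {2,7}:  v_{2} + v_{7} = 0  ⇒ sig = [2:]
  {3,4}:  v_{3} + v_{4} = 0  ⇒ sig = [2:]
  {0,4}:  v_{0} + v_{4} = v_{1}  ⇒ sig = [2:1]
  {1,3}:  v_{1} + v_{3} = v_{0}  ⇒ sig = [2:1]
  {1,6}:  v_{1} + v_{6} = v_{4}  ⇒ sig = [2:1]
  {0,5}:  v_{0} + v_{5} = v_{4} + v_{7}  ⇒ sig = [2:1,1]
  {2,5}:  v_{2} + v_{5} = v_{4} + v_{6}  ⇒ sig = [2:1,1]
  {3,5}:  v_{3} + v_{5} = v_{6} + v_{7}  ⇒ sig = [2:1,1]
  {1,5}:  v_{1} + v_{5} = 2·v_{4} + v_{7}  ⇒ sig = [2:1,2]
  {4,6,7}:  v_{4} + v_{6} + v_{7} = v_{5}  ⇒ sig = [3:1]

Sorted signature multiset PRS(X):
{ [2:] ×3,  [2:1] ×3,  [2:1,1] ×3,  [2:1,2],  [3:1] }


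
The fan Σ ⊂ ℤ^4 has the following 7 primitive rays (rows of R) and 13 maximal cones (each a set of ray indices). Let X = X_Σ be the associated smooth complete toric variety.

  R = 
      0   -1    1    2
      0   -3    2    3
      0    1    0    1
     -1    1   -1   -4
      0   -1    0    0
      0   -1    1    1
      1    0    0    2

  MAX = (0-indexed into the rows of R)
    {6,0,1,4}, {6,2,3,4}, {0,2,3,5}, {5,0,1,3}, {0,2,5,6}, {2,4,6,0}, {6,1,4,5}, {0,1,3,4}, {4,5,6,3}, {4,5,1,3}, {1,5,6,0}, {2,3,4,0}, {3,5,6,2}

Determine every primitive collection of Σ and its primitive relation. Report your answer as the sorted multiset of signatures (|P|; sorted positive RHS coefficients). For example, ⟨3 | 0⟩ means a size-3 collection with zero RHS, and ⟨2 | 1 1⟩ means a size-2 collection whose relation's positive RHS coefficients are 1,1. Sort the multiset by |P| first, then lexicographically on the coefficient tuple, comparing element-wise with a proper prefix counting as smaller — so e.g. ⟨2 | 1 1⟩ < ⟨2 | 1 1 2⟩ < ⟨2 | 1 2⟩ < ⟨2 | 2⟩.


|primitive collections| = 5. Relations:

  • {1,2}:  v_{1} + v_{2} = 2·v_{0}  →  sig = ⟨2 | 2⟩
  • {0,3,6}:  v_{0} + v_{3} + v_{6} = 0  →  sig = ⟨3 | 0⟩
  • {0,4,5}:  v_{0} + v_{4} + v_{5} = v_{1}  →  sig = ⟨3 | 1⟩
  • {2,4,5}:  v_{2} + v_{4} + v_{5} = v_{0}  →  sig = ⟨3 | 1⟩
  • {1,3,6}:  v_{1} + v_{3} + v_{6} = v_{4} + v_{5}  →  sig = ⟨3 | 1 1⟩

Hence PRS(X_Σ) =
{ ⟨2 | 2⟩,  ⟨3 | 0⟩,  ⟨3 | 1⟩ ×2,  ⟨3 | 1 1⟩ }


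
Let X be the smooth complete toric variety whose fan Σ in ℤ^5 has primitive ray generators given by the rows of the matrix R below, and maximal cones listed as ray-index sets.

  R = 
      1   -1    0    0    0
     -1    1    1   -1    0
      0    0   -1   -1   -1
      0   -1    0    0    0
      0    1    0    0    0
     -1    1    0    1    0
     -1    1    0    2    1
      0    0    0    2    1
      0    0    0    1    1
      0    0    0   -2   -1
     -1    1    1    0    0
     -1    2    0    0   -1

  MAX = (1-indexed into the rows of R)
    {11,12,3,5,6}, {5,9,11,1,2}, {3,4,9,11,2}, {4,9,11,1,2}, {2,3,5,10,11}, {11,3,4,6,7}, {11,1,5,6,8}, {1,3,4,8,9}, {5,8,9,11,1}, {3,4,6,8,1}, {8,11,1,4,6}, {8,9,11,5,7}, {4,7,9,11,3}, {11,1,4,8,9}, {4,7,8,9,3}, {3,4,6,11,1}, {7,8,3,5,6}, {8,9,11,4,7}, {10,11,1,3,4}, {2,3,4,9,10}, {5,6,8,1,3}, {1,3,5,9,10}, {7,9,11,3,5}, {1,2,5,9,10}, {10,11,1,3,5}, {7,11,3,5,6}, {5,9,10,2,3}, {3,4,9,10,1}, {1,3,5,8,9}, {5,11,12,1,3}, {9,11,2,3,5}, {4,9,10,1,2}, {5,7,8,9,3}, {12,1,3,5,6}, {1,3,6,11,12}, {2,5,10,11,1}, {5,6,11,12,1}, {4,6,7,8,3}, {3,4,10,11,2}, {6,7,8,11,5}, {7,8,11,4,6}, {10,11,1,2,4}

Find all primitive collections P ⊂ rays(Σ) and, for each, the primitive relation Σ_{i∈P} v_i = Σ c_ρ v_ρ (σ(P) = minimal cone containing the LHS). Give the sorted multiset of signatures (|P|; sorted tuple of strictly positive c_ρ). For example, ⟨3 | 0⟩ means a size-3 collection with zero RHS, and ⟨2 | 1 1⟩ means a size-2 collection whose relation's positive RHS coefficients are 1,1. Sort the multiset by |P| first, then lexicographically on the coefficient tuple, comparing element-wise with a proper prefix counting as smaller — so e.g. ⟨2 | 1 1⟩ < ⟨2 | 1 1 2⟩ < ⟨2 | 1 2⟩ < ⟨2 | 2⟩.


20 collections generate NE(X_Σ); each relation:

  {4,5}:  v_{4} + v_{5} = 0  →  sig = ⟨2 | 0⟩
  {8,10}:  v_{8} + v_{10} = 0  →  sig = ⟨2 | 0⟩
  {1,7}:  v_{1} + v_{7} = v_{8}  →  sig = ⟨2 | 1⟩
  {6,9}:  v_{6} + v_{9} = v_{7}  →  sig = ⟨2 | 1⟩
  {2,8}:  v_{2} + v_{8} = v_{9} + v_{11}  →  sig = ⟨2 | 1 1⟩
  {6,10}:  v_{6} + v_{10} = v_{3} + v_{11}  →  sig = ⟨2 | 1 1⟩
  {9,12}:  v_{9} + v_{12} = v_{5} + v_{6}  →  sig = ⟨2 | 1 1⟩
  {7,10}:  v_{7} + v_{10} = v_{3} + v_{9} + v_{11}  →  sig = ⟨2 | 1 1 1⟩
  {4,12}:  v_{4} + v_{12} = v_{1} + v_{3} + v_{6} + v_{11}  →  sig = ⟨2 | 1 1 1 1⟩
  {2,6}:  v_{2} + v_{6} = v_{3} + v_{9} + 2·v_{11}  →  sig = ⟨2 | 1 1 2⟩
  {2,12}:  v_{2} + v_{12} = v_{3} + v_{5} + 2·v_{11}  →  sig = ⟨2 | 1 1 2⟩
  {8,12}:  v_{8} + v_{12} = v_{1} + v_{5} + 2·v_{6}  →  sig = ⟨2 | 1 1 2⟩
  {10,12}:  v_{10} + v_{12} = v_{1} + 2·v_{3} + v_{5} + 2·v_{11}  →  sig = ⟨2 | 1 1 2 2⟩
  {7,12}:  v_{7} + v_{12} = v_{5} + 2·v_{6}  →  sig = ⟨2 | 1 2⟩
  {2,7}:  v_{2} + v_{7} = v_{3} + 2·v_{9} + 2·v_{11}  →  sig = ⟨2 | 1 2 2⟩
  {1,2,3}:  v_{1} + v_{2} + v_{3} = v_{10}  →  sig = ⟨3 | 1⟩
  {3,8,11}:  v_{3} + v_{8} + v_{11} = v_{6}  →  sig = ⟨3 | 1⟩
  {9,10,11}:  v_{9} + v_{10} + v_{11} = v_{2}  →  sig = ⟨3 | 1⟩
  {1,3,9,11}:  v_{1} + v_{3} + v_{9} + v_{11} = 0  →  sig = ⟨4 | 0⟩
  {1,3,5,6,11}:  v_{1} + v_{3} + v_{5} + v_{6} + v_{11} = v_{12}  →  sig = ⟨5 | 1⟩

Hence PRS(X_Σ) =
[⟨2 | 0⟩, ⟨2 | 0⟩, ⟨2 | 1⟩, ⟨2 | 1⟩, ⟨2 | 1 1⟩, ⟨2 | 1 1⟩, ⟨2 | 1 1⟩, ⟨2 | 1 1 1⟩, ⟨2 | 1 1 1 1⟩, ⟨2 | 1 1 2⟩, ⟨2 | 1 1 2⟩, ⟨2 | 1 1 2⟩, ⟨2 | 1 1 2 2⟩, ⟨2 | 1 2⟩, ⟨2 | 1 2 2⟩, ⟨3 | 1⟩, ⟨3 | 1⟩, ⟨3 | 1⟩, ⟨4 | 0⟩, ⟨5 | 1⟩]


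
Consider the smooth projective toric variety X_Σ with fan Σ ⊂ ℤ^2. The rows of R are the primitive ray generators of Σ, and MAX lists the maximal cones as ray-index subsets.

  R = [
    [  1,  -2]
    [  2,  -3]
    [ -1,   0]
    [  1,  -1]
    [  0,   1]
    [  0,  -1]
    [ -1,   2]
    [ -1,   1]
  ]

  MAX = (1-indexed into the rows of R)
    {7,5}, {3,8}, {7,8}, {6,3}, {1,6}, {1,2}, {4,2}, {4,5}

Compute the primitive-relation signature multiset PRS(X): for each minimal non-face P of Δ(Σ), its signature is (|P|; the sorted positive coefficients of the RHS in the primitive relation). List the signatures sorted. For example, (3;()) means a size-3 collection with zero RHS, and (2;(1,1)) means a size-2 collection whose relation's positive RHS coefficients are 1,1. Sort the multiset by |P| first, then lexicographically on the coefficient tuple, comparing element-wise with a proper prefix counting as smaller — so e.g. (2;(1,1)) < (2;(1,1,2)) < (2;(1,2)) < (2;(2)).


Minimal non-faces — 20 found among 8 rays, 8 max cones:

  P = {1,7}:  v_{1} + v_{7} = 0  ⟹  sig = (2;())
  P = {4,8}:  v_{4} + v_{8} = 0  ⟹  sig = (2;())
  P = {5,6}:  v_{5} + v_{6} = 0  ⟹  sig = (2;())
  P = {1,4}:  v_{1} + v_{4} = v_{2}  ⟹  sig = (2;(1))
  P = {1,5}:  v_{1} + v_{5} = v_{4}  ⟹  sig = (2;(1))
  P = {1,8}:  v_{1} + v_{8} = v_{6}  ⟹  sig = (2;(1))
  P = {2,7}:  v_{2} + v_{7} = v_{4}  ⟹  sig = (2;(1))
  P = {2,8}:  v_{2} + v_{8} = v_{1}  ⟹  sig = (2;(1))
  P = {3,4}:  v_{3} + v_{4} = v_{6}  ⟹  sig = (2;(1))
  P = {3,5}:  v_{3} + v_{5} = v_{8}  ⟹  sig = (2;(1))
  P = {4,6}:  v_{4} + v_{6} = v_{1}  ⟹  sig = (2;(1))
  P = {4,7}:  v_{4} + v_{7} = v_{5}  ⟹  sig = (2;(1))
  P = {5,8}:  v_{5} + v_{8} = v_{7}  ⟹  sig = (2;(1))
  P = {6,7}:  v_{6} + v_{7} = v_{8}  ⟹  sig = (2;(1))
  P = {6,8}:  v_{6} + v_{8} = v_{3}  ⟹  sig = (2;(1))
  P = {2,3}:  v_{2} + v_{3} = v_{1} + v_{6}  ⟹  sig = (2;(1,1))
  P = {1,3}:  v_{1} + v_{3} = 2·v_{6}  ⟹  sig = (2;(2))
  P = {2,5}:  v_{2} + v_{5} = 2·v_{4}  ⟹  sig = (2;(2))
  P = {2,6}:  v_{2} + v_{6} = 2·v_{1}  ⟹  sig = (2;(2))
  P = {3,7}:  v_{3} + v_{7} = 2·v_{8}  ⟹  sig = (2;(2))

so the primitive-relation signature multiset is
{ (2;()) ×3,  (2;(1)) ×12,  (2;(1,1)),  (2;(2)) ×4 }


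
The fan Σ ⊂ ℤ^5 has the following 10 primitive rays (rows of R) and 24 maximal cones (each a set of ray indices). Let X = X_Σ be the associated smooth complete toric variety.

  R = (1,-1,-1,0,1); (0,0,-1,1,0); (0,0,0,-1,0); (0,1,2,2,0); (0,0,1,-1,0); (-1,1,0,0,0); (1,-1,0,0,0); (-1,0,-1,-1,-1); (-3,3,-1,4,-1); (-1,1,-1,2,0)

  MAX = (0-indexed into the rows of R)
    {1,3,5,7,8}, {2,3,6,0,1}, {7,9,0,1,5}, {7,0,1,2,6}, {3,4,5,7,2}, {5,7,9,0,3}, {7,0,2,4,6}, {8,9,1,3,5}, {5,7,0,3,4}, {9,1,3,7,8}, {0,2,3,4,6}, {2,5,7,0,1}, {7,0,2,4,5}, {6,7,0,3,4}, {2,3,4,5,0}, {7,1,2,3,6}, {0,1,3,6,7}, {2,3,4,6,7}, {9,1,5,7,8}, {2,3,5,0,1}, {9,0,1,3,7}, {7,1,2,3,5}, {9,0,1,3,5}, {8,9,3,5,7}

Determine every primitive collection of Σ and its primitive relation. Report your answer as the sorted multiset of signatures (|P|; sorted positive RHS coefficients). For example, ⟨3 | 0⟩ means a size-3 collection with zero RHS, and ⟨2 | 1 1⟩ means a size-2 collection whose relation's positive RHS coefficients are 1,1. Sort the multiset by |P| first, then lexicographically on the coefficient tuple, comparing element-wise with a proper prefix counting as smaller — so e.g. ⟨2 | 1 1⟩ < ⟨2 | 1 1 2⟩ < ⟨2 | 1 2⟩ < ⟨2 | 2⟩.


Σ has 12 primitive collections:

  P = {1,4}:  v_{1} + v_{4} = 0 ; sig = ⟨2 | 0⟩
  P = {5,6}:  v_{5} + v_{6} = 0 ; sig = ⟨2 | 0⟩
  P = {2,9}:  v_{2} + v_{9} = v_{1} + v_{5} ; sig = ⟨2 | 1 1⟩
  P = {4,8}:  v_{4} + v_{8} = v_{3} + v_{5} + v_{7} + v_{9} ; sig = ⟨2 | 1 1 1 1⟩
  P = {4,9}:  v_{4} + v_{9} = v_{0} + v_{3} + v_{5} + v_{7} ; sig = ⟨2 | 1 1 1 1⟩
  P = {6,8}:  v_{6} + v_{8} = v_{1} + v_{3} + v_{7} + v_{9} ; sig = ⟨2 | 1 1 1 1⟩
  P = {6,9}:  v_{6} + v_{9} = v_{0} + v_{1} + v_{3} + v_{7} ; sig = ⟨2 | 1 1 1 1⟩
  P = {2,8}:  v_{2} + v_{8} = 2·v_{1} + v_{3} + 2·v_{5} + v_{7} ; sig = ⟨2 | 1 1 2 2⟩
  P = {0,8}:  v_{0} + v_{8} = 2·v_{9} ; sig = ⟨2 | 2⟩
  P = {0,2,3,7}:  v_{0} + v_{2} + v_{3} + v_{7} = 0 ; sig = ⟨4 | 0⟩
  P = {0,1,3,5,7}:  v_{0} + v_{1} + v_{3} + v_{5} + v_{7} = v_{9} ; sig = ⟨5 | 1⟩
  P = {1,3,5,7,9}:  v_{1} + v_{3} + v_{5} + v_{7} + v_{9} = v_{8} ; sig = ⟨5 | 1⟩

Hence PRS(X_Σ) =
[⟨2 | 0⟩, ⟨2 | 0⟩, ⟨2 | 1 1⟩, ⟨2 | 1 1 1 1⟩, ⟨2 | 1 1 1 1⟩, ⟨2 | 1 1 1 1⟩, ⟨2 | 1 1 1 1⟩, ⟨2 | 1 1 2 2⟩, ⟨2 | 2⟩, ⟨4 | 0⟩, ⟨5 | 1⟩, ⟨5 | 1⟩]


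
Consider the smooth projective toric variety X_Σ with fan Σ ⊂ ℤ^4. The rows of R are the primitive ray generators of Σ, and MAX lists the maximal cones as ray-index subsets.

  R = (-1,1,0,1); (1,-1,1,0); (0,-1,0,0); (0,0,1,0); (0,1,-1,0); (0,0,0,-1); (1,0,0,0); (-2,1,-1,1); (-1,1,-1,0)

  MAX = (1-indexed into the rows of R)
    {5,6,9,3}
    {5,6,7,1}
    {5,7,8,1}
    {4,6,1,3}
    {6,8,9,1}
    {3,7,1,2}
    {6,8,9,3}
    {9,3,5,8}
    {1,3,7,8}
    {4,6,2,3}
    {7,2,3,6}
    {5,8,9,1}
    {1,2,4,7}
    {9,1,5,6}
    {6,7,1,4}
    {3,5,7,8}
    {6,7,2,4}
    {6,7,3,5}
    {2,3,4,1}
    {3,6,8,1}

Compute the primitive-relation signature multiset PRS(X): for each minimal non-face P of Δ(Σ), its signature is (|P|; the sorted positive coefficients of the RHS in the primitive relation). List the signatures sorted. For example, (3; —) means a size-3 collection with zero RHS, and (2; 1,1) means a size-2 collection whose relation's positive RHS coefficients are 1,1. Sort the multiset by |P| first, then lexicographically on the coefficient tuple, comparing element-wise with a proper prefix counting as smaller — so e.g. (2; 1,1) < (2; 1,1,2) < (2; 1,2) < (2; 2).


|primitive collections| = 14. Relations:

  P={2,9}:  v_{2} + v_{9} = 0  so sig = (2; —)
  P={2,5}:  v_{2} + v_{5} = v_{7}  so sig = (2; 1)
  P={7,9}:  v_{7} + v_{9} = v_{5}  so sig = (2; 1)
  P={2,8}:  v_{2} + v_{8} = v_{1} + v_{3}  so sig = (2; 1,1)
  P={4,9}:  v_{4} + v_{9} = v_{1} + v_{6}  so sig = (2; 1,1)
  P={4,5}:  v_{4} + v_{5} = v_{1} + v_{6} + v_{7}  so sig = (2; 1,1,1)
  P={4,8}:  v_{4} + v_{8} = 2·v_{1} + v_{3} + v_{6}  so sig = (2; 1,1,2)
  P={1,2,6}:  v_{1} + v_{2} + v_{6} = v_{4}  so sig = (3; 1)
  P={1,3,9}:  v_{1} + v_{3} + v_{9} = v_{8}  so sig = (3; 1)
  P={3,4,7}:  v_{3} + v_{4} + v_{7} = v_{2}  so sig = (3; 1)
  P={6,7,8}:  v_{6} + v_{7} + v_{8} = v_{9}  so sig = (3; 1)
  P={1,3,5}:  v_{1} + v_{3} + v_{5} = v_{7} + v_{8}  so sig = (3; 1,1)
  P={5,6,8}:  v_{5} + v_{6} + v_{8} = 2·v_{9}  so sig = (3; 2)
  P={1,3,6,7}:  v_{1} + v_{3} + v_{6} + v_{7} = 0  so sig = (4; —)

so the primitive-relation signature multiset is
    |P|=2: 7 collections, coeffs (), (1), (1), (1,1), (1,1), (1,1,1), (1,1,2)
    |P|=3: 6 collections, coeffs (1), (1), (1), (1), (1,1), (2)
    |P|=4: 1 collection, coeffs ()


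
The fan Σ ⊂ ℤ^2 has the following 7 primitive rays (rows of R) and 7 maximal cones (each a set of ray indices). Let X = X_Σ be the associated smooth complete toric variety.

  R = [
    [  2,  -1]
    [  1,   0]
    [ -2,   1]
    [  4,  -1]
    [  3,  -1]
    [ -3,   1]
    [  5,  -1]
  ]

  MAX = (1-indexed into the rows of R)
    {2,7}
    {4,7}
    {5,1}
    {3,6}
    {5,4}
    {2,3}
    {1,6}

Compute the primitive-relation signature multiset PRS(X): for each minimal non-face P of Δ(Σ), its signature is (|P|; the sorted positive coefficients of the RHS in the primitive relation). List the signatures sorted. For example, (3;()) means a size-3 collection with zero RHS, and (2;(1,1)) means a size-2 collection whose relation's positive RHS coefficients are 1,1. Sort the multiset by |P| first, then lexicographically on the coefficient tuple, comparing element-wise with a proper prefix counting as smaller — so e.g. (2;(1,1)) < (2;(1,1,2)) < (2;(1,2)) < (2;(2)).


|primitive collections| = 14. Relations:

  P = {1,3}:  v_{1} + v_{3} = 0  ⇒ sig = (2;())
  P = {5,6}:  v_{5} + v_{6} = 0  ⇒ sig = (2;())
  P = {1,2}:  v_{1} + v_{2} = v_{5}  ⇒ sig = (2;(1))
  P = {2,4}:  v_{2} + v_{4} = v_{7}  ⇒ sig = (2;(1))
  P = {2,5}:  v_{2} + v_{5} = v_{4}  ⇒ sig = (2;(1))
  P = {2,6}:  v_{2} + v_{6} = v_{3}  ⇒ sig = (2;(1))
  P = {3,5}:  v_{3} + v_{5} = v_{2}  ⇒ sig = (2;(1))
  P = {4,6}:  v_{4} + v_{6} = v_{2}  ⇒ sig = (2;(1))
  P = {1,7}:  v_{1} + v_{7} = v_{4} + v_{5}  ⇒ sig = (2;(1,1))
  P = {1,4}:  v_{1} + v_{4} = 2·v_{5}  ⇒ sig = (2;(2))
  P = {3,4}:  v_{3} + v_{4} = 2·v_{2}  ⇒ sig = (2;(2))
  P = {5,7}:  v_{5} + v_{7} = 2·v_{4}  ⇒ sig = (2;(2))
  P = {6,7}:  v_{6} + v_{7} = 2·v_{2}  ⇒ sig = (2;(2))
  P = {3,7}:  v_{3} + v_{7} = 3·v_{2}  ⇒ sig = (2;(3))

Signatures (|P|; sorted positive RHS coefficients), sorted:
{ (2;()) ×2,  (2;(1)) ×6,  (2;(1,1)),  (2;(2)) ×4,  (2;(3)) }


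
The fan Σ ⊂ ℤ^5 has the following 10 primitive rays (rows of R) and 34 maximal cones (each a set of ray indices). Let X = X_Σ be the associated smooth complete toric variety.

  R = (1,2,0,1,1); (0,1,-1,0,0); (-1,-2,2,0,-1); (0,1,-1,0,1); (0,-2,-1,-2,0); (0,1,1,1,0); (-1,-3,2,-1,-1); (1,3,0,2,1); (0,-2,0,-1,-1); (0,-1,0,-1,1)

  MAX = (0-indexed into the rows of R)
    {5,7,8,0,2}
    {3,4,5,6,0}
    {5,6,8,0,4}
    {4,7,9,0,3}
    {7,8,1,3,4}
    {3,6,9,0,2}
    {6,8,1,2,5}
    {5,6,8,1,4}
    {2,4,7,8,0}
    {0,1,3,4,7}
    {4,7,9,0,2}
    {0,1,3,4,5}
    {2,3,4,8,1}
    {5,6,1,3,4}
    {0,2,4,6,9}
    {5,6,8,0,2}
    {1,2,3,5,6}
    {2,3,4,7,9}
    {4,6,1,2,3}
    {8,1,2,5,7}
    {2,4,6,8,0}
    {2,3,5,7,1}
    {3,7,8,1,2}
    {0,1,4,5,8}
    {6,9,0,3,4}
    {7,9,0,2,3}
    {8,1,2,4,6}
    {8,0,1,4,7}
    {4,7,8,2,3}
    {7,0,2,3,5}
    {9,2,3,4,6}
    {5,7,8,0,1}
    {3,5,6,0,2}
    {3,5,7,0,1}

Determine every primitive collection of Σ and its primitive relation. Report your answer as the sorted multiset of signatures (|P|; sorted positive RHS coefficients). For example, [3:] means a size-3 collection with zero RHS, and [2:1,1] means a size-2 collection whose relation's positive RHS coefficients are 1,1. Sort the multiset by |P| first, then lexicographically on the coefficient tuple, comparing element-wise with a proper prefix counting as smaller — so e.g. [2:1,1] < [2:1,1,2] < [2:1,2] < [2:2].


Δ(Σ) — 10 vertices, 13 min non-faces:

  P={6,7}:  v_{6} + v_{7} = v_{0} + v_{2}  →  sig = [2:1,1]
  P={1,9}:  v_{1} + v_{9} = v_{3} + v_{4} + v_{5}  →  sig = [2:1,1,1]
  P={5,9}:  v_{5} + v_{9} = v_{0} + v_{3} + v_{6}  →  sig = [2:1,1,1]
  P={8,9}:  v_{8} + v_{9} = v_{2} + 2·v_{4} + v_{7}  →  sig = [2:1,1,2]
  P={3,5,8}:  v_{3} + v_{5} + v_{8} = 0  →  sig = [3:]
  P={0,1,2}:  v_{0} + v_{1} + v_{2} = v_{5}  →  sig = [3:1]
  P={2,4,5}:  v_{2} + v_{4} + v_{5} = v_{6}  →  sig = [3:1]
  P={4,5,7}:  v_{4} + v_{5} + v_{7} = v_{0}  →  sig = [3:1]
  P={0,3,8}:  v_{0} + v_{3} + v_{8} = v_{4} + v_{7}  →  sig = [3:1,1]
  P={3,6,8}:  v_{3} + v_{6} + v_{8} = v_{2} + v_{4}  →  sig = [3:1,1]
  P={0,1,6}:  v_{0} + v_{1} + v_{6} = v_{4} + 2·v_{5}  →  sig = [3:1,2]
  P={1,2,4,7}:  v_{1} + v_{2} + v_{4} + v_{7} = 0  →  sig = [4:]
  P={0,2,3,4}:  v_{0} + v_{2} + v_{3} + v_{4} = v_{9}  →  sig = [4:1]

Sorted signature multiset PRS(X):
{ [2:1,1],  [2:1,1,1] ×2,  [2:1,1,2],  [3:],  [3:1] ×3,  [3:1,1] ×2,  [3:1,2],  [4:],  [4:1] }


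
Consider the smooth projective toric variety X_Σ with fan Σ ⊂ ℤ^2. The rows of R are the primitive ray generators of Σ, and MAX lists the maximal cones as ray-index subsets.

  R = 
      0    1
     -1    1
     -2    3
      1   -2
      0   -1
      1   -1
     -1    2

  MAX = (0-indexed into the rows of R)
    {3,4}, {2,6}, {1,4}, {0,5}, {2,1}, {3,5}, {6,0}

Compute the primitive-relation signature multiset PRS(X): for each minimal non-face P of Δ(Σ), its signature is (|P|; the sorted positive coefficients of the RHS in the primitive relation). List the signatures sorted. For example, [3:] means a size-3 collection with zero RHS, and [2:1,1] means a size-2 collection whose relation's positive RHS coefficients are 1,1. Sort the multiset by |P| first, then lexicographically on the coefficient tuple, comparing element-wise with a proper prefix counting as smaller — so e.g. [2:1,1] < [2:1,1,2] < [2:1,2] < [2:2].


Primitive collections (14):

  P = {0,4}:  v_{0} + v_{4} = 0  ⇒ sig = [2:]
  P = {1,5}:  v_{1} + v_{5} = 0  ⇒ sig = [2:]
  P = {3,6}:  v_{3} + v_{6} = 0  ⇒ sig = [2:]
  P = {0,1}:  v_{0} + v_{1} = v_{6}  ⇒ sig = [2:1]
  P = {0,3}:  v_{0} + v_{3} = v_{5}  ⇒ sig = [2:1]
  P = {1,3}:  v_{1} + v_{3} = v_{4}  ⇒ sig = [2:1]
  P = {1,6}:  v_{1} + v_{6} = v_{2}  ⇒ sig = [2:1]
  P = {2,3}:  v_{2} + v_{3} = v_{1}  ⇒ sig = [2:1]
  P = {2,5}:  v_{2} + v_{5} = v_{6}  ⇒ sig = [2:1]
  P = {4,5}:  v_{4} + v_{5} = v_{3}  ⇒ sig = [2:1]
  P = {4,6}:  v_{4} + v_{6} = v_{1}  ⇒ sig = [2:1]
  P = {5,6}:  v_{5} + v_{6} = v_{0}  ⇒ sig = [2:1]
  P = {0,2}:  v_{0} + v_{2} = 2·v_{6}  ⇒ sig = [2:2]
  P = {2,4}:  v_{2} + v_{4} = 2·v_{1}  ⇒ sig = [2:2]

Signatures (|P|; sorted positive RHS coefficients), sorted:
    |P|=2: 14 collections, coeffs (), (), (), (1), (1), (1), (1), (1), (1), (1), (1), (1), (2), (2)


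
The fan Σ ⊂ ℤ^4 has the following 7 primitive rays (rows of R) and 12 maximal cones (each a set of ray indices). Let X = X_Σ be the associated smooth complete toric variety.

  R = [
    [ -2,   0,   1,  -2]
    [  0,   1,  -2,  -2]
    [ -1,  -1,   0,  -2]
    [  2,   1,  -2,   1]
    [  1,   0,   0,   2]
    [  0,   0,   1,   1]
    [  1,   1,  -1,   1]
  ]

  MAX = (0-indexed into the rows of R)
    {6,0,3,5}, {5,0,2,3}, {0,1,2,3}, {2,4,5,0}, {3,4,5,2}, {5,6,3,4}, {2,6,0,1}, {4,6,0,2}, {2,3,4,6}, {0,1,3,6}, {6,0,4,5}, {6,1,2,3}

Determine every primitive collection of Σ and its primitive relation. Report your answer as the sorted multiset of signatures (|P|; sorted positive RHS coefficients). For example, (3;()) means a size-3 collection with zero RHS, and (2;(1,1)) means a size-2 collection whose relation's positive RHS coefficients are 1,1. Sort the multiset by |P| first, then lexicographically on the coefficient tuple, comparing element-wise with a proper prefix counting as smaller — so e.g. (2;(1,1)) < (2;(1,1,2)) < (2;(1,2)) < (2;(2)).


Primitive collections (5):

  {1,5}:  v_{1} + v_{5} = v_{0} + v_{3}  ⇒ sig = (2;(1,1))
  {1,4}:  v_{1} + v_{4} = v_{2} + 2·v_{6}  ⇒ sig = (2;(1,2))
  {2,5,6}:  v_{2} + v_{5} + v_{6} = 0  ⇒ sig = (3;())
  {0,3,4}:  v_{0} + v_{3} + v_{4} = v_{6}  ⇒ sig = (3;(1))
  {0,2,3,6}:  v_{0} + v_{2} + v_{3} + v_{6} = v_{1}  ⇒ sig = (4;(1))

Sorted signature multiset PRS(X):
[(2;(1,1)), (2;(1,2)), (3;()), (3;(1)), (4;(1))]


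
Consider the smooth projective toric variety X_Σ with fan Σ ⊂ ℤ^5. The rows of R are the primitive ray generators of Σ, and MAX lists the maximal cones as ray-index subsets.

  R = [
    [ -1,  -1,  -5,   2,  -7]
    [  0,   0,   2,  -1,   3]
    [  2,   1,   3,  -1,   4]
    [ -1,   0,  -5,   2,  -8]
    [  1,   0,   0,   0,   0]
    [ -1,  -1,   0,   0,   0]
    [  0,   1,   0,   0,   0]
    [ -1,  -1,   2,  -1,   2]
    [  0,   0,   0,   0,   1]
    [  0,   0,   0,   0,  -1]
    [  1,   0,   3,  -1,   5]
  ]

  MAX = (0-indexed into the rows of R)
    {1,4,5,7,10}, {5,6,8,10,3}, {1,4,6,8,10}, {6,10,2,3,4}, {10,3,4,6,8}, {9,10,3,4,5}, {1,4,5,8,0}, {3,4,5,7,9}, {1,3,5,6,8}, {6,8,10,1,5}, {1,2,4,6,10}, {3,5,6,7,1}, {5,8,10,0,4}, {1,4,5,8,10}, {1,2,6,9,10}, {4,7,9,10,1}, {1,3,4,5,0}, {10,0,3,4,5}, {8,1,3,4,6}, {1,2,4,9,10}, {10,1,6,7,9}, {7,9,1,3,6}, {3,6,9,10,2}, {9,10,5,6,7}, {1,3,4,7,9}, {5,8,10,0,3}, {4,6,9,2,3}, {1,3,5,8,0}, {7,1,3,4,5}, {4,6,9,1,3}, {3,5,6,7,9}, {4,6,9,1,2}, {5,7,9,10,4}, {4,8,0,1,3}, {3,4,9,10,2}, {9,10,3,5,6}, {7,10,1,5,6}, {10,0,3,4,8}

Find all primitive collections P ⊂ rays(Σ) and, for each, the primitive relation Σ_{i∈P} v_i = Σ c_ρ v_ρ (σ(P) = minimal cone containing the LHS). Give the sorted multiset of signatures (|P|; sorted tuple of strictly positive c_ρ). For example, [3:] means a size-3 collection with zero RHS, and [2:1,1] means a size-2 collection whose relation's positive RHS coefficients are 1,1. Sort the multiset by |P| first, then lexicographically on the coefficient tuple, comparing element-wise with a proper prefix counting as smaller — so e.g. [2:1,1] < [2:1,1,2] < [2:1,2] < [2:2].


|primitive collections| = 18. Relations:

  P = {8,9}:  v_{8} + v_{9} = 0  so sig = [2:]
  P = {0,6}:  v_{0} + v_{6} = v_{3} + v_{8}  so sig = [2:1,1]
  P = {2,5}:  v_{2} + v_{5} = v_{9} + v_{10}  so sig = [2:1,1]
  P = {7,8}:  v_{7} + v_{8} = v_{1} + v_{5}  so sig = [2:1,1]
  P = {0,2}:  v_{0} + v_{2} = v_{3} + v_{4} + v_{10}  so sig = [2:1,1,1]
  P = {0,9}:  v_{0} + v_{9} = v_{3} + v_{4} + v_{5}  so sig = [2:1,1,1]
  P = {2,8}:  v_{2} + v_{8} = v_{4} + v_{6} + v_{10}  so sig = [2:1,1,1]
  P = {0,7}:  v_{0} + v_{7} = v_{1} + v_{3} + v_{4} + 2·v_{5}  so sig = [2:1,1,1,2]
  P = {2,7}:  v_{2} + v_{7} = v_{1} + 2·v_{9} + v_{10}  so sig = [2:1,1,2]
  P = {1,3,10}:  v_{1} + v_{3} + v_{10} = 0  so sig = [3:]
  P = {4,5,6}:  v_{4} + v_{5} + v_{6} = 0  so sig = [3:]
  P = {1,5,9}:  v_{1} + v_{5} + v_{9} = v_{7}  so sig = [3:1]
  P = {3,7,10}:  v_{3} + v_{7} + v_{10} = v_{5} + v_{9}  so sig = [3:1,1]
  P = {4,6,7}:  v_{4} + v_{6} + v_{7} = v_{1} + v_{9}  so sig = [3:1,1]
  P = {0,1,10}:  v_{0} + v_{1} + v_{10} = v_{4} + v_{5} + v_{8}  so sig = [3:1,1,1]
  P = {1,2,3}:  v_{1} + v_{2} + v_{3} = v_{4} + v_{6} + v_{9}  so sig = [3:1,1,1]
  P = {3,4,5,8}:  v_{3} + v_{4} + v_{5} + v_{8} = v_{0}  so sig = [4:1]
  P = {4,6,9,10}:  v_{4} + v_{6} + v_{9} + v_{10} = v_{2}  so sig = [4:1]

Signatures (|P|; sorted positive RHS coefficients), sorted:
    [2:]
    [2:1,1]
    [2:1,1]
    [2:1,1]
    [2:1,1,1]
    [2:1,1,1]
    [2:1,1,1]
    [2:1,1,1,2]
    [2:1,1,2]
    [3:]
    [3:]
    [3:1]
    [3:1,1]
    [3:1,1]
    [3:1,1,1]
    [3:1,1,1]
    [4:1]
    [4:1]


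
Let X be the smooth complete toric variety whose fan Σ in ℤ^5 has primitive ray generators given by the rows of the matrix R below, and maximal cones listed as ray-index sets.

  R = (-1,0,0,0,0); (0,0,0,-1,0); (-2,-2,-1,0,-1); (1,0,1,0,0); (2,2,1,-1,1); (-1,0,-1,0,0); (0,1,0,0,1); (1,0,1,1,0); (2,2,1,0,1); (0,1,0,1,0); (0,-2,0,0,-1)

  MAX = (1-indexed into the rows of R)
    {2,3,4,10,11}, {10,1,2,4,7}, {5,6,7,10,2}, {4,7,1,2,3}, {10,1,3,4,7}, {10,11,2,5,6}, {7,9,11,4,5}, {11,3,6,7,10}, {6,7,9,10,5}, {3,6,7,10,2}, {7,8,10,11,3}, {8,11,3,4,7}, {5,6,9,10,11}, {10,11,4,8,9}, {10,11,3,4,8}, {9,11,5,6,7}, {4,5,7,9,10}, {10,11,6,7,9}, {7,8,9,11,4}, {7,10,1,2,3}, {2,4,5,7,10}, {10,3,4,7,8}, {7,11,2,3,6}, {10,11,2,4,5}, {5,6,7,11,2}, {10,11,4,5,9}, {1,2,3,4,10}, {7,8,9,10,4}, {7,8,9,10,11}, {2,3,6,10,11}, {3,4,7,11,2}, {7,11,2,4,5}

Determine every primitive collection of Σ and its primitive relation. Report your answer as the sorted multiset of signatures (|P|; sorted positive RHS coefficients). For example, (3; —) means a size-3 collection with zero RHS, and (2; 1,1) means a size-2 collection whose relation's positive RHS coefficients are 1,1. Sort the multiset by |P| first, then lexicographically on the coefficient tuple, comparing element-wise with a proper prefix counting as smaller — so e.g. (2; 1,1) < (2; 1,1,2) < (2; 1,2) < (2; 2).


Δ(Σ) — 11 vertices, 16 min non-faces:

  P = {3,9}:  v_{3} + v_{9} = 0  ⟹  sig = (2; —)
  P = {4,6}:  v_{4} + v_{6} = 0  ⟹  sig = (2; —)
  P = {2,8}:  v_{2} + v_{8} = v_{4}  ⟹  sig = (2; 1)
  P = {2,9}:  v_{2} + v_{9} = v_{5}  ⟹  sig = (2; 1)
  P = {3,5}:  v_{3} + v_{5} = v_{2}  ⟹  sig = (2; 1)
  P = {1,11}:  v_{1} + v_{11} = v_{3} + v_{4}  ⟹  sig = (2; 1,1)
  P = {5,8}:  v_{5} + v_{8} = v_{4} + v_{9}  ⟹  sig = (2; 1,1)
  P = {6,8}:  v_{6} + v_{8} = v_{7} + v_{10} + v_{11}  ⟹  sig = (2; 1,1,1)
  P = {1,6}:  v_{1} + v_{6} = v_{2} + v_{3} + v_{7} + v_{10}  ⟹  sig = (2; 1,1,1,1)
  P = {1,9}:  v_{1} + v_{9} = v_{2} + v_{4} + v_{7} + v_{10}  ⟹  sig = (2; 1,1,1,1)
  P = {1,5}:  v_{1} + v_{5} = 2·v_{2} + v_{4} + v_{7} + v_{10}  ⟹  sig = (2; 1,1,1,2)
  P = {1,8}:  v_{1} + v_{8} = v_{3} + 2·v_{4} + v_{7} + v_{10}  ⟹  sig = (2; 1,1,1,2)
  P = {2,7,10,11}:  v_{2} + v_{7} + v_{10} + v_{11} = 0  ⟹  sig = (4; —)
  P = {4,7,10,11}:  v_{4} + v_{7} + v_{10} + v_{11} = v_{8}  ⟹  sig = (4; 1)
  P = {5,7,10,11}:  v_{5} + v_{7} + v_{10} + v_{11} = v_{9}  ⟹  sig = (4; 1)
  P = {2,3,4,7,10}:  v_{2} + v_{3} + v_{4} + v_{7} + v_{10} = v_{1}  ⟹  sig = (5; 1)

Hence PRS(X_Σ) =
    (2; —)
    (2; —)
    (2; 1)
    (2; 1)
    (2; 1)
    (2; 1,1)
    (2; 1,1)
    (2; 1,1,1)
    (2; 1,1,1,1)
    (2; 1,1,1,1)
    (2; 1,1,1,2)
    (2; 1,1,1,2)
    (4; —)
    (4; 1)
    (4; 1)
    (5; 1)


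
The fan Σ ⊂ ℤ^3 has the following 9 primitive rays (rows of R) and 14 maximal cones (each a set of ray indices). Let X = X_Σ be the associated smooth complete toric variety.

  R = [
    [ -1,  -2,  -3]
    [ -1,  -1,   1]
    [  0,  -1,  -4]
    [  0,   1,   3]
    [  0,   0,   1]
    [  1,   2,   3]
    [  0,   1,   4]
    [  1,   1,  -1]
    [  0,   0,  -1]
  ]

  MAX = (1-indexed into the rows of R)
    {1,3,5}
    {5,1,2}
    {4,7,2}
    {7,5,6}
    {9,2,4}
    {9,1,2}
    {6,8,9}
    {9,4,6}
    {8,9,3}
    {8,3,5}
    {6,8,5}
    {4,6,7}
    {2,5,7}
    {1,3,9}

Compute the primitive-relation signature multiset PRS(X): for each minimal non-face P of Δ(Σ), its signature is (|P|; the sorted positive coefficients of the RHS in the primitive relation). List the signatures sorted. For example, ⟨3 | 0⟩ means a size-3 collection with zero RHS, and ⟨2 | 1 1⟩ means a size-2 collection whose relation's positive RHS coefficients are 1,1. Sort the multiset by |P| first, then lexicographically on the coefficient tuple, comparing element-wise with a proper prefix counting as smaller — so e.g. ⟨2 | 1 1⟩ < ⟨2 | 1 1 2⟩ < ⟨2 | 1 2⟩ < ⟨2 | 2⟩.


The 15 primitive collections of Σ (r=9, n=3):

  • {1,6}:  v_{1} + v_{6} = 0 ; sig = ⟨2 | 0⟩
  • {2,8}:  v_{2} + v_{8} = 0 ; sig = ⟨2 | 0⟩
  • {3,7}:  v_{3} + v_{7} = 0 ; sig = ⟨2 | 0⟩
  • {5,9}:  v_{5} + v_{9} = 0 ; sig = ⟨2 | 0⟩
  • {1,7}:  v_{1} + v_{7} = v_{2} ; sig = ⟨2 | 1⟩
  • {1,8}:  v_{1} + v_{8} = v_{3} ; sig = ⟨2 | 1⟩
  • {2,3}:  v_{2} + v_{3} = v_{1} ; sig = ⟨2 | 1⟩
  • {2,6}:  v_{2} + v_{6} = v_{7} ; sig = ⟨2 | 1⟩
  • {3,4}:  v_{3} + v_{4} = v_{9} ; sig = ⟨2 | 1⟩
  • {3,6}:  v_{3} + v_{6} = v_{8} ; sig = ⟨2 | 1⟩
  • {4,5}:  v_{4} + v_{5} = v_{7} ; sig = ⟨2 | 1⟩
  • {7,8}:  v_{7} + v_{8} = v_{6} ; sig = ⟨2 | 1⟩
  • {7,9}:  v_{7} + v_{9} = v_{4} ; sig = ⟨2 | 1⟩
  • {1,4}:  v_{1} + v_{4} = v_{2} + v_{9} ; sig = ⟨2 | 1 1⟩
  • {4,8}:  v_{4} + v_{8} = v_{6} + v_{9} ; sig = ⟨2 | 1 1⟩

Sorted signature multiset PRS(X):
{ ⟨2 | 0⟩ ×4,  ⟨2 | 1⟩ ×9,  ⟨2 | 1 1⟩ ×2 }


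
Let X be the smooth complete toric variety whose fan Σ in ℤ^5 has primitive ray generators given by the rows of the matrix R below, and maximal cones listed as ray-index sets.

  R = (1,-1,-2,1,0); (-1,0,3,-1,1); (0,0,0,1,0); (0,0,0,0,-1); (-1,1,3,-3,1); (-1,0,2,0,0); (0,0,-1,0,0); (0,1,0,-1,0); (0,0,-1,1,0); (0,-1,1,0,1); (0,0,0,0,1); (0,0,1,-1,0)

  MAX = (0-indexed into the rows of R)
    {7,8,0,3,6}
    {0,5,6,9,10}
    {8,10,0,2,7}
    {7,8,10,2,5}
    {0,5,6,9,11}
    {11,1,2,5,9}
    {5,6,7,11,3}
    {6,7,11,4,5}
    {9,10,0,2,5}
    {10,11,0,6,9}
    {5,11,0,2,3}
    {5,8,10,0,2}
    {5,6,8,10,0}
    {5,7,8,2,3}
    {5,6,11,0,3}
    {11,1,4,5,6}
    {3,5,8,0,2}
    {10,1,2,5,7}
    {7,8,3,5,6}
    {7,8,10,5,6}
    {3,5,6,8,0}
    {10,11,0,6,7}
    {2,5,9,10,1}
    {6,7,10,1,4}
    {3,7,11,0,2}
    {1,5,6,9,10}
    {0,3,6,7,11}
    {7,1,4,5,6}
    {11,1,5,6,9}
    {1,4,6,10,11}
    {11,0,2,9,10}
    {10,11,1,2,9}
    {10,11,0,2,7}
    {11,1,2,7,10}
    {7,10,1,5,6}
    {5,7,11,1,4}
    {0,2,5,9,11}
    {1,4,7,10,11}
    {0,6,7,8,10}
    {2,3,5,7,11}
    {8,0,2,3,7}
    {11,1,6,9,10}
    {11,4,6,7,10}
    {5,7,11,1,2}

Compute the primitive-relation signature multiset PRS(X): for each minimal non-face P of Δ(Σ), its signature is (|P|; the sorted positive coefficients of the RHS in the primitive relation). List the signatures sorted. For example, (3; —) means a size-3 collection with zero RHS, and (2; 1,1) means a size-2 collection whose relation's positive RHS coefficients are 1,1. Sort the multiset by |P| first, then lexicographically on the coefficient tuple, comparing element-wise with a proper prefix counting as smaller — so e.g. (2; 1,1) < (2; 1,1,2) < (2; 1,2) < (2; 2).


The 18 primitive collections of Σ (r=12, n=5):

  P={3,10}:  v_{3} + v_{10} = 0  ⇒ sig = (2; —)
  P={8,11}:  v_{8} + v_{11} = 0  ⇒ sig = (2; —)
  P={0,1}:  v_{0} + v_{1} = v_{9}  ⇒ sig = (2; 1)
  P={2,6}:  v_{2} + v_{6} = v_{8}  ⇒ sig = (2; 1)
  P={1,3}:  v_{1} + v_{3} = v_{5} + v_{11}  ⇒ sig = (2; 1,1)
  P={1,8}:  v_{1} + v_{8} = v_{5} + v_{10}  ⇒ sig = (2; 1,1)
  P={2,4}:  v_{2} + v_{4} = v_{1} + v_{7}  ⇒ sig = (2; 1,1)
  P={7,9}:  v_{7} + v_{9} = v_{10} + v_{11}  ⇒ sig = (2; 1,1)
  P={3,9}:  v_{3} + v_{9} = v_{0} + v_{5} + v_{11}  ⇒ sig = (2; 1,1,1)
  P={4,8}:  v_{4} + v_{8} = v_{1} + v_{6} + v_{7}  ⇒ sig = (2; 1,1,1)
  P={8,9}:  v_{8} + v_{9} = v_{0} + v_{5} + v_{10}  ⇒ sig = (2; 1,1,1)
  P={3,4}:  v_{3} + v_{4} = v_{5} + v_{6} + v_{7} + 2·v_{11}  ⇒ sig = (2; 1,1,1,2)
  P={4,9}:  v_{4} + v_{9} = v_{1} + v_{6} + v_{10} + 2·v_{11}  ⇒ sig = (2; 1,1,1,2)
  P={0,4}:  v_{0} + v_{4} = v_{6} + v_{10} + 2·v_{11}  ⇒ sig = (2; 1,1,2)
  P={0,5,7}:  v_{0} + v_{5} + v_{7} = 0  ⇒ sig = (3; —)
  P={5,10,11}:  v_{5} + v_{10} + v_{11} = v_{1}  ⇒ sig = (3; 1)
  P={4,5,10}:  v_{4} + v_{5} + v_{10} = 2·v_{1} + v_{6} + v_{7}  ⇒ sig = (3; 1,1,2)
  P={1,6,7,11}:  v_{1} + v_{6} + v_{7} + v_{11} = v_{4}  ⇒ sig = (4; 1)

so the primitive-relation signature multiset is
[(2; —), (2; —), (2; 1), (2; 1), (2; 1,1), (2; 1,1), (2; 1,1), (2; 1,1), (2; 1,1,1), (2; 1,1,1), (2; 1,1,1), (2; 1,1,1,2), (2; 1,1,1,2), (2; 1,1,2), (3; —), (3; 1), (3; 1,1,2), (4; 1)]


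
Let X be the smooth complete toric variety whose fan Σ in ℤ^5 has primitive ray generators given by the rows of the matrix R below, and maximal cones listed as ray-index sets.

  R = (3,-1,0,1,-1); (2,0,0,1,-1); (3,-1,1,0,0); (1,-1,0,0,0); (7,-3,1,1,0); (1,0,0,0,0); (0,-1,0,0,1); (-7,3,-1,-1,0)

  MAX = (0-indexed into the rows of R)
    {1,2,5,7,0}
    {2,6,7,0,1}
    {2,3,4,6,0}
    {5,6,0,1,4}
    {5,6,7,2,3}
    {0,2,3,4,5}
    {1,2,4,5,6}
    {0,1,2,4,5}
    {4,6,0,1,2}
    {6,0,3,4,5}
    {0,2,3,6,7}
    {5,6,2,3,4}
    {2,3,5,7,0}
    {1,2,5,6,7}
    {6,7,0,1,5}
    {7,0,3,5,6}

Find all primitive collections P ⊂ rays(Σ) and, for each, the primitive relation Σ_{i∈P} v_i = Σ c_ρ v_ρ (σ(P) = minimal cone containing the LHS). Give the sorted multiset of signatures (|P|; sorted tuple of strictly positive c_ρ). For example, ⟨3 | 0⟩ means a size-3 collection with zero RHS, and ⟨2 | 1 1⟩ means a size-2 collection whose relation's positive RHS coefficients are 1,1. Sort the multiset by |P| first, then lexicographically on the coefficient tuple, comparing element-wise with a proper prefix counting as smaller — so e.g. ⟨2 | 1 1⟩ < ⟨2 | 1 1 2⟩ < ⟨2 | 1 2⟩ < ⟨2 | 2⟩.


Minimal non-faces — 3 found among 8 rays, 16 max cones:

  • {4,7}:  v_{4} + v_{7} = 0  so sig = ⟨2 | 0⟩
  • {1,3}:  v_{1} + v_{3} = v_{0}  so sig = ⟨2 | 1⟩
  • {0,2,5,6}:  v_{0} + v_{2} + v_{5} + v_{6} = v_{4}  so sig = ⟨4 | 1⟩

so the primitive-relation signature multiset is
    |P|=2: 2 collections, coeffs (), (1)
    |P|=4: 1 collection, coeffs (1)


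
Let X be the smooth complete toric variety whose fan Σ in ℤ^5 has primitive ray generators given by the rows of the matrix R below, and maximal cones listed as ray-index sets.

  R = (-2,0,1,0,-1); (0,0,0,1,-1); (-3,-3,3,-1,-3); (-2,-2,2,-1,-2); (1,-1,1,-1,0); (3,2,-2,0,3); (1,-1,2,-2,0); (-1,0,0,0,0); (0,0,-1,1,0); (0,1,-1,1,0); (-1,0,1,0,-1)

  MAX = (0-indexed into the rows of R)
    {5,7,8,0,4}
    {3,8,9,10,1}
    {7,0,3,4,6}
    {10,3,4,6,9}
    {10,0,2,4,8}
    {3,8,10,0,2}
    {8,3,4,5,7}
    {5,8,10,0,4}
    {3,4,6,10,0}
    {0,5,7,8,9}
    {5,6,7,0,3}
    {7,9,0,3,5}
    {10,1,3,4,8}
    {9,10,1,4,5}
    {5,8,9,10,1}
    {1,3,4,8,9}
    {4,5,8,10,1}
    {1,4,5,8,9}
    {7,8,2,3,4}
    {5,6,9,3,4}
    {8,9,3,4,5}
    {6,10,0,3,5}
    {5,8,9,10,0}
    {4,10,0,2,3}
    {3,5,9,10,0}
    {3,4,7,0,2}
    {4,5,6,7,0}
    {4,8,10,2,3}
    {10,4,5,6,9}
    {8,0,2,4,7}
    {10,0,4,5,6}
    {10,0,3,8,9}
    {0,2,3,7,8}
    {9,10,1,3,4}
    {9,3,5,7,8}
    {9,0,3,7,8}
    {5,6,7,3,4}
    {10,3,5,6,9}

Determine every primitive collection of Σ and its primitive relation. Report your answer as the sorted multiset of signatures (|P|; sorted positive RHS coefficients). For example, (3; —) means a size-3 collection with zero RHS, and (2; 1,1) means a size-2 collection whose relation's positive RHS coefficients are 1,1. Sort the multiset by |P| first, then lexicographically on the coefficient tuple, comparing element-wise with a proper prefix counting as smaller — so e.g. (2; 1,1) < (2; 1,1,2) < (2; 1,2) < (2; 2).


20 collections generate NE(X_Σ); each relation:

  {6,8}:  v_{6} + v_{8} = v_{4}  →  sig = (2; 1)
  {7,10}:  v_{7} + v_{10} = v_{0}  →  sig = (2; 1)
  {1,7}:  v_{1} + v_{7} = v_{8} + v_{10}  →  sig = (2; 1,1)
  {2,5}:  v_{2} + v_{5} = v_{4} + v_{7}  →  sig = (2; 1,1)
  {2,9}:  v_{2} + v_{9} = v_{3} + v_{8} + v_{10}  →  sig = (2; 1,1,1)
  {1,6}:  v_{1} + v_{6} = 2·v_{4} + v_{9} + v_{10}  →  sig = (2; 1,1,2)
  {2,6}:  v_{2} + v_{6} = v_{0} + v_{3} + 2·v_{4}  →  sig = (2; 1,1,2)
  {1,2}:  v_{1} + v_{2} = v_{3} + v_{4} + 2·v_{8} + 2·v_{10}  →  sig = (2; 1,1,2,2)
  {0,1}:  v_{0} + v_{1} = v_{8} + 2·v_{10}  →  sig = (2; 1,2)
  {4,7,9}:  v_{4} + v_{7} + v_{9} = 0  →  sig = (3; —)
  {0,4,9}:  v_{0} + v_{4} + v_{9} = v_{10}  →  sig = (3; 1)
  {1,3,5}:  v_{1} + v_{3} + v_{5} = v_{4} + v_{9}  →  sig = (3; 1,1)
  {6,7,9}:  v_{6} + v_{7} + v_{9} = v_{3} + v_{5} + v_{10}  →  sig = (3; 1,1,1)
  {0,6,9}:  v_{0} + v_{6} + v_{9} = v_{3} + v_{5} + 2·v_{10}  →  sig = (3; 1,1,2)
  {3,5,8,10}:  v_{3} + v_{5} + v_{8} + v_{10} = 0  →  sig = (4; —)
  {0,3,4,8}:  v_{0} + v_{3} + v_{4} + v_{8} = v_{2}  →  sig = (4; 1)
  {0,3,5,8}:  v_{0} + v_{3} + v_{5} + v_{8} = v_{7}  →  sig = (4; 1)
  {3,4,5,10}:  v_{3} + v_{4} + v_{5} + v_{10} = v_{6}  →  sig = (4; 1)
  {4,8,9,10}:  v_{4} + v_{8} + v_{9} + v_{10} = v_{1}  →  sig = (4; 1)
  {0,3,4,5}:  v_{0} + v_{3} + v_{4} + v_{5} = v_{6} + v_{7}  →  sig = (4; 1,1)

Sorted signature multiset PRS(X):
    (2; 1)
    (2; 1)
    (2; 1,1)
    (2; 1,1)
    (2; 1,1,1)
    (2; 1,1,2)
    (2; 1,1,2)
    (2; 1,1,2,2)
    (2; 1,2)
    (3; —)
    (3; 1)
    (3; 1,1)
    (3; 1,1,1)
    (3; 1,1,2)
    (4; —)
    (4; 1)
    (4; 1)
    (4; 1)
    (4; 1)
    (4; 1,1)
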